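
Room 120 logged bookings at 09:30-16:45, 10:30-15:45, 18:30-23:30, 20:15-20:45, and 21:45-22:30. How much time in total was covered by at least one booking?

Merged: 09:30-16:45, 18:30-23:30.
Lengths: 7 h 15 min + 5 h = 12 h 15 min.

12 h 15 min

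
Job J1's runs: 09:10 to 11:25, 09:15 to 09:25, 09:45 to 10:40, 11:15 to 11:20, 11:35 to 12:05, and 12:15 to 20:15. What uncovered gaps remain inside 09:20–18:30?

11:25–11:35, 12:05–12:15

Covered (merged): 09:10–11:25, 11:35–12:05, 12:15–20:15.
Complement within 09:20–18:30: 11:25–11:35, 12:05–12:15.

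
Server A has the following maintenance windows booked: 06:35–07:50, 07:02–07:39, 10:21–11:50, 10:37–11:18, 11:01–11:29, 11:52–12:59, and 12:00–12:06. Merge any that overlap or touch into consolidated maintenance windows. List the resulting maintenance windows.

07:02–07:39 overlaps/touches 06:35–07:50 → extend to 06:35–07:50.
10:21–11:50 is disjoint → start new block.
10:37–11:18 overlaps/touches 10:21–11:50 → extend to 10:21–11:50.
11:01–11:29 overlaps/touches 10:21–11:50 → extend to 10:21–11:50.
11:52–12:59 is disjoint → start new block.
12:00–12:06 overlaps/touches 11:52–12:59 → extend to 11:52–12:59.

06:35–07:50, 10:21–11:50, 11:52–12:59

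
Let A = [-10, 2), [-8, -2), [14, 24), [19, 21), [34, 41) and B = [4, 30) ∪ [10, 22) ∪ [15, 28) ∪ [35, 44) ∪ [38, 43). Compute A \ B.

Merge the first list: [-10, 2), [14, 24), [34, 41).
Merge the second list: [4, 30), [35, 44).
[-10, 2): nothing removed.
[14, 24): entirely removed.
[34, 41) \ B = [34, 35).

[-10, 2) ∪ [34, 35)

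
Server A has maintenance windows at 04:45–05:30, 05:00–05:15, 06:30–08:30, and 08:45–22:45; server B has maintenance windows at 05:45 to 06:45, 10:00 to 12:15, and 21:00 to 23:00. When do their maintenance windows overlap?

First set merges to 04:45–05:30, 06:30–08:30, 08:45–22:45.
04:45–05:30: no overlap with the second set.
06:30–08:30 meets the second set on 06:30–06:45.
08:45–22:45 meets the second set on 10:00–12:15, 21:00–22:45.

06:30–06:45, 10:00–12:15, 21:00–22:45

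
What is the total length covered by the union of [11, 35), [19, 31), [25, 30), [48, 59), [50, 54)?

35

Merged: [11, 35), [48, 59).
Lengths: 24 + 11 = 35.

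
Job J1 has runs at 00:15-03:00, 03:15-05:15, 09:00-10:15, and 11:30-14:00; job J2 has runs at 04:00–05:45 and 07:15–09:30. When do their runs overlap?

00:15–03:00: no overlap with the second set.
03:15–05:15 meets the second set on 04:00–05:15.
09:00–10:15 meets the second set on 09:00–09:30.
11:30–14:00: no overlap with the second set.

04:00–05:15, 09:00–09:30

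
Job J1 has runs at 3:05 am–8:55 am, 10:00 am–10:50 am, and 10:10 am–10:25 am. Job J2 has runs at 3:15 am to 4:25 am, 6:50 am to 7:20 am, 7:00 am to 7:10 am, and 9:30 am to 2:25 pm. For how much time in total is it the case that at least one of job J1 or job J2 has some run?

10 h 45 min

Merge the first list: 3:05 am-8:55 am, 10:00 am-10:50 am.
Merge the second list: 3:15 am-4:25 am, 6:50 am-7:20 am, 9:30 am-2:25 pm.
A ∪ B = 3:05 am-8:55 am, 9:30 am-2:25 pm.
Total: 5 h 50 min + 4 h 55 min = 10 h 45 min.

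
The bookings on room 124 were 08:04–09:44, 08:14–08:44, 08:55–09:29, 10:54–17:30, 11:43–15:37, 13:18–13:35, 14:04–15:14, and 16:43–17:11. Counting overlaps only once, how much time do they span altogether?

8 h 16 min

Merged: 08:04-09:44, 10:54-17:30.
Lengths: 1 h 40 min + 6 h 36 min = 8 h 16 min.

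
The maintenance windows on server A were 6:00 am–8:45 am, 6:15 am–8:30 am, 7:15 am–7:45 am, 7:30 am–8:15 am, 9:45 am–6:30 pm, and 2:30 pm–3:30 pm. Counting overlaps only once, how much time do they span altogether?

11 h 30 min

Merged: 6:00 am–8:45 am, 9:45 am–6:30 pm.
Lengths: 2 h 45 min + 8 h 45 min = 11 h 30 min.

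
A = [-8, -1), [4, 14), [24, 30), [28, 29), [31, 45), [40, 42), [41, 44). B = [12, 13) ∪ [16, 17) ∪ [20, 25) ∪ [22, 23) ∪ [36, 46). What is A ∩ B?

First set merges to [-8, -1), [4, 14), [24, 30), [31, 45).
Second set merges to [12, 13), [16, 17), [20, 25), [36, 46).
[-8, -1) falls entirely outside B.
[4, 14) overlaps B on [12, 13).
[24, 30) overlaps B on [24, 25).
[31, 45) overlaps B on [36, 45).

[12, 13) ∪ [24, 25) ∪ [36, 45)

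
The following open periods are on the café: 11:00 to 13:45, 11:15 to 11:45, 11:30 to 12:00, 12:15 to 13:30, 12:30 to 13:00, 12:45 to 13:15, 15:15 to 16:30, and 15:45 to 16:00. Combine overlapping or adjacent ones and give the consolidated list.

11:00–13:45, 15:15–16:30

11:15–11:45 overlaps/touches 11:00–13:45 → extend to 11:00–13:45.
11:30–12:00 overlaps/touches 11:00–13:45 → extend to 11:00–13:45.
12:15–13:30 overlaps/touches 11:00–13:45 → extend to 11:00–13:45.
12:30–13:00 overlaps/touches 11:00–13:45 → extend to 11:00–13:45.
12:45–13:15 overlaps/touches 11:00–13:45 → extend to 11:00–13:45.
15:15–16:30 is disjoint → start new block.
15:45–16:00 overlaps/touches 15:15–16:30 → extend to 15:15–16:30.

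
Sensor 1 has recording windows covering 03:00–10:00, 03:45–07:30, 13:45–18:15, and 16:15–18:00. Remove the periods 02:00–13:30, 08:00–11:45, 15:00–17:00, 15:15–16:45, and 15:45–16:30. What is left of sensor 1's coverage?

13:45-15:00, 17:00-18:15

A, merged: 03:00-10:00, 13:45-18:15.
B, merged: 02:00-13:30, 15:00-17:00.
03:00-10:00: entirely removed.
13:45-18:15 \ B = 13:45-15:00, 17:00-18:15.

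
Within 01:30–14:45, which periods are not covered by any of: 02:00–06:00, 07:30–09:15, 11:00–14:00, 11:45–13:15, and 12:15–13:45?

01:30-02:00, 06:00-07:30, 09:15-11:00, 14:00-14:45

Covered (merged): 02:00-06:00, 07:30-09:15, 11:00-14:00.
Gaps within 01:30-14:45: 01:30-02:00, 06:00-07:30, 09:15-11:00, 14:00-14:45.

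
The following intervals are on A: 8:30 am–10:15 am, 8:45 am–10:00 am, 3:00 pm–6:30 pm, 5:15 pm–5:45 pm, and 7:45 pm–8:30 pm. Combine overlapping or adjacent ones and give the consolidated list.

8:45 am–10:00 am overlaps/touches 8:30 am–10:15 am → extend to 8:30 am–10:15 am.
3:00 pm–6:30 pm is disjoint → start new block.
5:15 pm–5:45 pm overlaps/touches 3:00 pm–6:30 pm → extend to 3:00 pm–6:30 pm.
7:45 pm–8:30 pm is disjoint → start new block.

8:30 am–10:15 am, 3:00 pm–6:30 pm, 7:45 pm–8:30 pm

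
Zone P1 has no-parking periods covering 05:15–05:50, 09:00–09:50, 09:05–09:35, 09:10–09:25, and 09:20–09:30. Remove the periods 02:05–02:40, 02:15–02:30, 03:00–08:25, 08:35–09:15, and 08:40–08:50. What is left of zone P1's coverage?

09:15-09:50

Merge the first list: 05:15-05:50, 09:00-09:50.
Merge the second list: 02:05-02:40, 03:00-08:25, 08:35-09:15.
05:15-05:50: entirely removed.
09:00-09:50 \ B = 09:15-09:50.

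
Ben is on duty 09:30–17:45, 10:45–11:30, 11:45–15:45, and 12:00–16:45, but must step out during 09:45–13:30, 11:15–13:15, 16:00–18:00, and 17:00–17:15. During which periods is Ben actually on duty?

First set merges to 09:30–17:45.
Second set merges to 09:45–13:30, 16:00–18:00.
09:30–17:45 \ B = 09:30–09:45, 13:30–16:00.

09:30–09:45, 13:30–16:00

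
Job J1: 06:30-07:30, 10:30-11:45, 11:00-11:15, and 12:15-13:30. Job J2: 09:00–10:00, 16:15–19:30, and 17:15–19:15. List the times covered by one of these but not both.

A, merged: 06:30–07:30, 10:30–11:45, 12:15–13:30.
B, merged: 09:00–10:00, 16:15–19:30.
A \ B = 06:30–07:30, 10:30–11:45, 12:15–13:30.
B \ A = 09:00–10:00, 16:15–19:30.
Union of the two gives the symmetric difference.

06:30–07:30, 09:00–10:00, 10:30–11:45, 12:15–13:30, 16:15–19:30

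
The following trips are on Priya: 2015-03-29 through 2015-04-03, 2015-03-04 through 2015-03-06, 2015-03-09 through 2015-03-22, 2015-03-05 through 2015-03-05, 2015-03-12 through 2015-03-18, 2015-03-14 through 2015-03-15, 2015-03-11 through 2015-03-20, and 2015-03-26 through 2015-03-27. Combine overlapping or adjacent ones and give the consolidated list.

Sort by start: 2015-03-04 through 2015-03-06, 2015-03-05 through 2015-03-05, 2015-03-09 through 2015-03-22, 2015-03-11 through 2015-03-20, 2015-03-12 through 2015-03-18, 2015-03-14 through 2015-03-15, 2015-03-26 through 2015-03-27, 2015-03-29 through 2015-04-03.
2015-03-05 through 2015-03-05 overlaps/touches 2015-03-04 through 2015-03-06 → extend to 2015-03-04 through 2015-03-06.
2015-03-09 through 2015-03-22 is disjoint → start new block.
2015-03-11 through 2015-03-20 overlaps/touches 2015-03-09 through 2015-03-22 → extend to 2015-03-09 through 2015-03-22.
2015-03-12 through 2015-03-18 overlaps/touches 2015-03-09 through 2015-03-22 → extend to 2015-03-09 through 2015-03-22.
2015-03-14 through 2015-03-15 overlaps/touches 2015-03-09 through 2015-03-22 → extend to 2015-03-09 through 2015-03-22.
2015-03-26 through 2015-03-27 is disjoint → start new block.
2015-03-29 through 2015-04-03 is disjoint → start new block.

2015-03-04 through 2015-03-06, 2015-03-09 through 2015-03-22, 2015-03-26 through 2015-03-27, 2015-03-29 through 2015-04-03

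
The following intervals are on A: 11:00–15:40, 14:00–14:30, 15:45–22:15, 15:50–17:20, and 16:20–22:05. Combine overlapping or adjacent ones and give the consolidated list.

11:00–15:40, 15:45–22:15

14:00–14:30 overlaps/touches 11:00–15:40 → extend to 11:00–15:40.
15:45–22:15 is disjoint → start new block.
15:50–17:20 overlaps/touches 15:45–22:15 → extend to 15:45–22:15.
16:20–22:05 overlaps/touches 15:45–22:15 → extend to 15:45–22:15.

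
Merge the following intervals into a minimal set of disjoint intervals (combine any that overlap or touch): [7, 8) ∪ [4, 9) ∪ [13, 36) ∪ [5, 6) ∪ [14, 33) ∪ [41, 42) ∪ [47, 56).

Sort by start: [4, 9), [5, 6), [7, 8), [13, 36), [14, 33), [41, 42), [47, 56).
[5, 6) overlaps/touches [4, 9) → extend to [4, 9).
[7, 8) overlaps/touches [4, 9) → extend to [4, 9).
[13, 36) is disjoint → start new block.
[14, 33) overlaps/touches [13, 36) → extend to [13, 36).
[41, 42) is disjoint → start new block.
[47, 56) is disjoint → start new block.

[4, 9) ∪ [13, 36) ∪ [41, 42) ∪ [47, 56)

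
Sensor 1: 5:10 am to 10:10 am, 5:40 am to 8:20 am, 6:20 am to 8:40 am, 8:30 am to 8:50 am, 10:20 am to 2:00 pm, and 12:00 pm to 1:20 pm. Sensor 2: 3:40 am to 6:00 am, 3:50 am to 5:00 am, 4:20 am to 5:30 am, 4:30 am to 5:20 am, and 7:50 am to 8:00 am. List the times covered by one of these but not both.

A, merged: 5:10 am–10:10 am, 10:20 am–2:00 pm.
B, merged: 3:40 am–6:00 am, 7:50 am–8:00 am.
Only in the first: 6:00 am–7:50 am, 8:00 am–10:10 am, 10:20 am–2:00 pm.
Only in the second: 3:40 am–5:10 am.
Together these are the periods covered by exactly one.

3:40 am–5:10 am, 6:00 am–7:50 am, 8:00 am–10:10 am, 10:20 am–2:00 pm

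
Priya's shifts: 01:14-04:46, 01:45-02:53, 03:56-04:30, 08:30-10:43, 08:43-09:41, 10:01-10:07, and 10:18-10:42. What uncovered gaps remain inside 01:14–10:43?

The merged coverage is 01:14-04:46, 08:30-10:43.
Complement within 01:14-10:43: 04:46-08:30.

04:46-08:30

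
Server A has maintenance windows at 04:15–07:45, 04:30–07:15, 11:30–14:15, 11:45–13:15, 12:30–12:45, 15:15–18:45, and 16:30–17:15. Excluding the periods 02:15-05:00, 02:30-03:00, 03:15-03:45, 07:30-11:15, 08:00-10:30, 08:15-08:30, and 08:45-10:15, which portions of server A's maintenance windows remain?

05:00–07:30, 11:30–14:15, 15:15–18:45

First set merges to 04:15–07:45, 11:30–14:15, 15:15–18:45.
Second set merges to 02:15–05:00, 07:30–11:15.
04:15–07:45 \ B = 05:00–07:30.
11:30–14:15: nothing removed.
15:15–18:45: nothing removed.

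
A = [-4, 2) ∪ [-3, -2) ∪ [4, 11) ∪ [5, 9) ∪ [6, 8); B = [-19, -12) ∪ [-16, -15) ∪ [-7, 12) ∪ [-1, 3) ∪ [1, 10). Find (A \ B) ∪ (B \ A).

A, merged: [-4, 2), [4, 11).
B, merged: [-19, -12), [-7, 12).
A \ B = none.
B \ A = [-19, -12), [-7, -4), [2, 4), [11, 12).
Union of the two gives the symmetric difference.

[-19, -12) ∪ [-7, -4) ∪ [2, 4) ∪ [11, 12)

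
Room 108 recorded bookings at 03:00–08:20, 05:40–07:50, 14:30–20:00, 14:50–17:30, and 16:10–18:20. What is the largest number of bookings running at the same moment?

3

Walk the sorted start/end points keeping a running depth.
The depth first hits 3 at 16:10.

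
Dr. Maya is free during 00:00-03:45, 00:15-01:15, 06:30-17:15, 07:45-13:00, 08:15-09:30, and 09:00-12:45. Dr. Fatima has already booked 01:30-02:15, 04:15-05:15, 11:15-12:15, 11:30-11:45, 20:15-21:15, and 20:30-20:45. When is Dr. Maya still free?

00:00–01:30, 02:15–03:45, 06:30–11:15, 12:15–17:15

First set merges to 00:00–03:45, 06:30–17:15.
Second set merges to 01:30–02:15, 04:15–05:15, 11:15–12:15, 20:15–21:15.
00:00–03:45 \ B = 00:00–01:30, 02:15–03:45.
06:30–17:15 \ B = 06:30–11:15, 12:15–17:15.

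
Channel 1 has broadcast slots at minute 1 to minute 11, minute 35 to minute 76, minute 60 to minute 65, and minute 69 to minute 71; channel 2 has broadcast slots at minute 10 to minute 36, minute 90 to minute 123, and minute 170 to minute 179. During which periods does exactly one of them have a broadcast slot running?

Merge the first list: minute 1 to minute 11, minute 35 to minute 76.
A \ B = minute 1 to minute 10, minute 36 to minute 76.
B \ A = minute 11 to minute 35, minute 90 to minute 123, minute 170 to minute 179.
Union of the two gives the symmetric difference.

minute 1 to minute 10, minute 11 to minute 35, minute 36 to minute 76, minute 90 to minute 123, minute 170 to minute 179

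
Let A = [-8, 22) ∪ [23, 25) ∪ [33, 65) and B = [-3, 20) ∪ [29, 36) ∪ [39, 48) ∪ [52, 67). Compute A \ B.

[-8, 22) with B removed leaves [-8, -3), [20, 22).
[23, 25) is untouched.
[33, 65) with B removed leaves [36, 39), [48, 52).

[-8, -3) ∪ [20, 22) ∪ [23, 25) ∪ [36, 39) ∪ [48, 52)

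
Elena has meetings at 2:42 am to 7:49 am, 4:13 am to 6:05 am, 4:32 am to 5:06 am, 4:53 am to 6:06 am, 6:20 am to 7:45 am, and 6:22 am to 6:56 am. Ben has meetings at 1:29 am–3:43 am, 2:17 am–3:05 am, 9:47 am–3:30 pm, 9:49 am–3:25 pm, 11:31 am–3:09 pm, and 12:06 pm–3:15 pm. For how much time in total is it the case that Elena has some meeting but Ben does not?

First set merges to 2:42 am–7:49 am.
Second set merges to 1:29 am–3:43 am, 9:47 am–3:30 pm.
A \ B = 3:43 am–7:49 am.
Total: 4 h 6 min.

4 h 6 min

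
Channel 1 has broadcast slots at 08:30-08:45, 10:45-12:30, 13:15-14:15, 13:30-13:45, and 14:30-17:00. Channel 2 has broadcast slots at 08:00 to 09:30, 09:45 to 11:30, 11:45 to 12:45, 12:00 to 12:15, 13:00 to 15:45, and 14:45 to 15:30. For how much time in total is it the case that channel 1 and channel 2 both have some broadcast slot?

4 h

Merge the first list: 08:30-08:45, 10:45-12:30, 13:15-14:15, 14:30-17:00.
Merge the second list: 08:00-09:30, 09:45-11:30, 11:45-12:45, 13:00-15:45.
A ∩ B = 08:30-08:45, 10:45-11:30, 11:45-12:30, 13:15-14:15, 14:30-15:45.
Total: 15 min + 45 min + 45 min + 1 h + 1 h 15 min = 4 h.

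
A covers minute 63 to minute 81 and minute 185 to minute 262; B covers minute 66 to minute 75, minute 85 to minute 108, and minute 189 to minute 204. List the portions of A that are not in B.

minute 63 to minute 81 \ B = minute 63 to minute 66, minute 75 to minute 81.
minute 185 to minute 262 \ B = minute 185 to minute 189, minute 204 to minute 262.

minute 63 to minute 66, minute 75 to minute 81, minute 185 to minute 189, minute 204 to minute 262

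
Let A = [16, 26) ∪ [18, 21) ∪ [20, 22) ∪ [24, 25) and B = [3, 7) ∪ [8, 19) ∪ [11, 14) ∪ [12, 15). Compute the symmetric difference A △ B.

First set merges to [16, 26).
Second set merges to [3, 7), [8, 19).
A \ B = [19, 26).
B \ A = [3, 7), [8, 16).
Union of the two gives the symmetric difference.

[3, 7) ∪ [8, 16) ∪ [19, 26)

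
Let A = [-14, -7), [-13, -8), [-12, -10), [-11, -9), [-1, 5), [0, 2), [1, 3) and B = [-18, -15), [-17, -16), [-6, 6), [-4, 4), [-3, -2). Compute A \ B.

[-14, -7)

First set merges to [-14, -7), [-1, 5).
Second set merges to [-18, -15), [-6, 6).
[-14, -7): nothing removed.
[-1, 5): entirely removed.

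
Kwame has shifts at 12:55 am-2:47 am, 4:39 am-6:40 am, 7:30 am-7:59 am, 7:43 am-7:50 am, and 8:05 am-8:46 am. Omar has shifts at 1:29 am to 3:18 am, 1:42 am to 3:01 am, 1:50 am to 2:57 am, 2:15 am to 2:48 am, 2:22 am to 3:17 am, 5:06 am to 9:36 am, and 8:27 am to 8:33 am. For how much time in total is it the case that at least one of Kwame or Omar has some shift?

7 h 20 min

A, merged: 12:55 am–2:47 am, 4:39 am–6:40 am, 7:30 am–7:59 am, 8:05 am–8:46 am.
B, merged: 1:29 am–3:18 am, 5:06 am–9:36 am.
A ∪ B = 12:55 am–3:18 am, 4:39 am–9:36 am.
Total: 2 h 23 min + 4 h 57 min = 7 h 20 min.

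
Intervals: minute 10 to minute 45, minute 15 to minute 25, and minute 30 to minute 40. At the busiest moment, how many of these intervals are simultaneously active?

At minute 15, 2 of the intervals are simultaneously active.
No point has more.

2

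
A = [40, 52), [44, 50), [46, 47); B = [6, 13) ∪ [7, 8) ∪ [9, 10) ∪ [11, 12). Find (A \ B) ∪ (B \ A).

A, merged: [40, 52).
B, merged: [6, 13).
Only in the first: [40, 52).
Only in the second: [6, 13).
Together these are the periods covered by exactly one.

[6, 13) ∪ [40, 52)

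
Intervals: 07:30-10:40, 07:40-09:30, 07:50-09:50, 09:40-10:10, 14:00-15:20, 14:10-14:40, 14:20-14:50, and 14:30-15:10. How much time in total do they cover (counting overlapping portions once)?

Merged: 07:30–10:40, 14:00–15:20.
Lengths: 3 h 10 min + 1 h 20 min = 4 h 30 min.

4 h 30 min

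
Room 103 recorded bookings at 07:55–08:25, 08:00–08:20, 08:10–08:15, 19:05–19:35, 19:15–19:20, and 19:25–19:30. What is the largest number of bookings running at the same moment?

3

At 08:10, 3 of the intervals are simultaneously active.
No point has more.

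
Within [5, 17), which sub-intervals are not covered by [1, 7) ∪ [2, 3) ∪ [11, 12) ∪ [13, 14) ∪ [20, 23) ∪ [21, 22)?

[7, 11) ∪ [12, 13) ∪ [14, 17)

After merging, the occupied span is [1, 7), [11, 12), [13, 14), [20, 23).
Complement within [5, 17): [7, 11), [12, 13), [14, 17).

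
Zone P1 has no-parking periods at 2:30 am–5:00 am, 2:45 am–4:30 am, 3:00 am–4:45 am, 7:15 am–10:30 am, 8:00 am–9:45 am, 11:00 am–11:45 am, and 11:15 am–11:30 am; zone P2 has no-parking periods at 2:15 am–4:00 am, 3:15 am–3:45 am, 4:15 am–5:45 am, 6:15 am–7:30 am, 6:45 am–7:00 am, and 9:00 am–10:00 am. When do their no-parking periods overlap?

A, merged: 2:30 am–5:00 am, 7:15 am–10:30 am, 11:00 am–11:45 am.
B, merged: 2:15 am–4:00 am, 4:15 am–5:45 am, 6:15 am–7:30 am, 9:00 am–10:00 am.
2:30 am–5:00 am meets the second set on 2:30 am–4:00 am, 4:15 am–5:00 am.
7:15 am–10:30 am meets the second set on 7:15 am–7:30 am, 9:00 am–10:00 am.
11:00 am–11:45 am: no overlap with the second set.

2:30 am–4:00 am, 4:15 am–5:00 am, 7:15 am–7:30 am, 9:00 am–10:00 am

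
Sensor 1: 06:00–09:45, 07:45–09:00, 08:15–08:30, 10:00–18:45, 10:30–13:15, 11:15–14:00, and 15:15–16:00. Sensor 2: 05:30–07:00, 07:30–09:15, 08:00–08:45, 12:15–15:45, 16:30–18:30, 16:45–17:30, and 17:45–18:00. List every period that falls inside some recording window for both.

06:00–07:00, 07:30–09:15, 12:15–15:45, 16:30–18:30

First set merges to 06:00–09:45, 10:00–18:45.
Second set merges to 05:30–07:00, 07:30–09:15, 12:15–15:45, 16:30–18:30.
06:00–09:45 overlaps B on 06:00–07:00, 07:30–09:15.
10:00–18:45 overlaps B on 12:15–15:45, 16:30–18:30.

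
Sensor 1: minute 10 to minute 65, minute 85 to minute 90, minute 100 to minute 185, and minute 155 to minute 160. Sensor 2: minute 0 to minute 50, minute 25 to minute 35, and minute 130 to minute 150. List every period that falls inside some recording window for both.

First set merges to minute 10 to minute 65, minute 85 to minute 90, minute 100 to minute 185.
Second set merges to minute 0 to minute 50, minute 130 to minute 150.
minute 10 to minute 65 meets the second set on minute 10 to minute 50.
minute 85 to minute 90: no overlap with the second set.
minute 100 to minute 185 meets the second set on minute 130 to minute 150.

minute 10 to minute 50, minute 130 to minute 150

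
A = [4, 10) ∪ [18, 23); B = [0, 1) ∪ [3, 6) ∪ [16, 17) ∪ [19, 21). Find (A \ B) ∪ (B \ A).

Only in the first: [6, 10), [18, 19), [21, 23).
Only in the second: [0, 1), [3, 4), [16, 17).
Together these are the periods covered by exactly one.

[0, 1) ∪ [3, 4) ∪ [6, 10) ∪ [16, 17) ∪ [18, 19) ∪ [21, 23)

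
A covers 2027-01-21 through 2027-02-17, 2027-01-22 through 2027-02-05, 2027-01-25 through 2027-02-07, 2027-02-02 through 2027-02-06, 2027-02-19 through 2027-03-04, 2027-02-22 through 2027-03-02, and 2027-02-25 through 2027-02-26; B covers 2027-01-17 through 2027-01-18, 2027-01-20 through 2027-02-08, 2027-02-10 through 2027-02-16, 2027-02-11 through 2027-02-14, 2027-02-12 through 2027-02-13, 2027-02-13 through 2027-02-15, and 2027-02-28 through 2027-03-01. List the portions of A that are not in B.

2027-02-09 through 2027-02-09, 2027-02-17 through 2027-02-17, 2027-02-19 through 2027-02-27, 2027-03-02 through 2027-03-04

Merge the first list: 2027-01-21 through 2027-02-17, 2027-02-19 through 2027-03-04.
Merge the second list: 2027-01-17 through 2027-01-18, 2027-01-20 through 2027-02-08, 2027-02-10 through 2027-02-16, 2027-02-28 through 2027-03-01.
2027-01-21 through 2027-02-17 with B removed leaves 2027-02-09 through 2027-02-09, 2027-02-17 through 2027-02-17.
2027-02-19 through 2027-03-04 with B removed leaves 2027-02-19 through 2027-02-27, 2027-03-02 through 2027-03-04.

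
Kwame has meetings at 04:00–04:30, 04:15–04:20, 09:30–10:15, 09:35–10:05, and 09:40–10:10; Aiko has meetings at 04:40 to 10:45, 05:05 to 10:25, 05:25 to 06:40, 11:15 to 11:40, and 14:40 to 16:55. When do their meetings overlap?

09:30–10:15

First set merges to 04:00–04:30, 09:30–10:15.
Second set merges to 04:40–10:45, 11:15–11:40, 14:40–16:55.
04:00–04:30 meets no B interval.
09:30–10:15 ∩ B → 09:30–10:15.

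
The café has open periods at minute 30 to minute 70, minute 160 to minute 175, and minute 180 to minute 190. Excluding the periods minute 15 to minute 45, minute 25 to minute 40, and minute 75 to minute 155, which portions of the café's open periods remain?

minute 45 to minute 70, minute 160 to minute 175, minute 180 to minute 190

Merge the second list: minute 15 to minute 45, minute 75 to minute 155.
minute 30 to minute 70 with B removed leaves minute 45 to minute 70.
minute 160 to minute 175 is untouched.
minute 180 to minute 190 is untouched.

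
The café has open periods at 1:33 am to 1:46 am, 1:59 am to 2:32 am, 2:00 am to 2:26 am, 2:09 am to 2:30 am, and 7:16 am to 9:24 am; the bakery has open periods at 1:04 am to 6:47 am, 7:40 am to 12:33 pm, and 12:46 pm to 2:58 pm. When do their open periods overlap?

1:33 am-1:46 am, 1:59 am-2:32 am, 7:40 am-9:24 am

First set merges to 1:33 am-1:46 am, 1:59 am-2:32 am, 7:16 am-9:24 am.
1:33 am-1:46 am overlaps B on 1:33 am-1:46 am.
1:59 am-2:32 am overlaps B on 1:59 am-2:32 am.
7:16 am-9:24 am overlaps B on 7:40 am-9:24 am.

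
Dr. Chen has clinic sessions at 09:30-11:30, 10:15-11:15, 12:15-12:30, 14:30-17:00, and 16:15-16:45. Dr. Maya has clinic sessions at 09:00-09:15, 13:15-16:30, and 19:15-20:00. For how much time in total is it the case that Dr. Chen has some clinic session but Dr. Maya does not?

Merge the first list: 09:30–11:30, 12:15–12:30, 14:30–17:00.
A \ B = 09:30–11:30, 12:15–12:30, 16:30–17:00.
Total: 2 h + 15 min + 30 min = 2 h 45 min.

2 h 45 min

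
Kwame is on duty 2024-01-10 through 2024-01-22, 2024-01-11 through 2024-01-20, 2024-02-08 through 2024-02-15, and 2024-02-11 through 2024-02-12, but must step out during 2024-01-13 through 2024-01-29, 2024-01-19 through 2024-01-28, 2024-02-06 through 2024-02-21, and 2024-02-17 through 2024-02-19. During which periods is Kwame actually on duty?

2024-01-10 through 2024-01-12

First set merges to 2024-01-10 through 2024-01-22, 2024-02-08 through 2024-02-15.
Second set merges to 2024-01-13 through 2024-01-29, 2024-02-06 through 2024-02-21.
2024-01-10 through 2024-01-22 with B removed leaves 2024-01-10 through 2024-01-12.
2024-02-08 through 2024-02-15 lies entirely inside B → drops out.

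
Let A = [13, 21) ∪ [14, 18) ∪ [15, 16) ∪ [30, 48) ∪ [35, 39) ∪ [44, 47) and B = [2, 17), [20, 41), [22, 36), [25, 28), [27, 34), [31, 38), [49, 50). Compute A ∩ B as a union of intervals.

First set merges to [13, 21), [30, 48).
Second set merges to [2, 17), [20, 41), [49, 50).
[13, 21) meets the second set on [13, 17), [20, 21).
[30, 48) meets the second set on [30, 41).

[13, 17) ∪ [20, 21) ∪ [30, 41)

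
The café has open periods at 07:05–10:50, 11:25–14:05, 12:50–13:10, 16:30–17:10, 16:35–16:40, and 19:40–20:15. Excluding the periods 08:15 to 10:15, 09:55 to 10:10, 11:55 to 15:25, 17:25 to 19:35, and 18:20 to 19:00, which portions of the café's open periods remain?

07:05–08:15, 10:15–10:50, 11:25–11:55, 16:30–17:10, 19:40–20:15

Merge the first list: 07:05–10:50, 11:25–14:05, 16:30–17:10, 19:40–20:15.
Merge the second list: 08:15–10:15, 11:55–15:25, 17:25–19:35.
07:05–10:50 minus B → 07:05–08:15, 10:15–10:50.
11:25–14:05 minus B → 11:25–11:55.
16:30–17:10: no B overlap → unchanged.
19:40–20:15: no B overlap → unchanged.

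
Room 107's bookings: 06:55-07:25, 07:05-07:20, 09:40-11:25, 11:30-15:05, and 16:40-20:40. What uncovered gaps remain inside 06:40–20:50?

06:40–06:55, 07:25–09:40, 11:25–11:30, 15:05–16:40, 20:40–20:50

The merged coverage is 06:55–07:25, 09:40–11:25, 11:30–15:05, 16:40–20:40.
Complement within 06:40–20:50: 06:40–06:55, 07:25–09:40, 11:25–11:30, 15:05–16:40, 20:40–20:50.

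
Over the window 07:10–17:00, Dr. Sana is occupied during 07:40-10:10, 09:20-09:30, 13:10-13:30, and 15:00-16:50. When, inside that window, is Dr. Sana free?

After merging, the occupied span is 07:40–10:10, 13:10–13:30, 15:00–16:50.
Gaps within 07:10–17:00: 07:10–07:40, 10:10–13:10, 13:30–15:00, 16:50–17:00.

07:10–07:40, 10:10–13:10, 13:30–15:00, 16:50–17:00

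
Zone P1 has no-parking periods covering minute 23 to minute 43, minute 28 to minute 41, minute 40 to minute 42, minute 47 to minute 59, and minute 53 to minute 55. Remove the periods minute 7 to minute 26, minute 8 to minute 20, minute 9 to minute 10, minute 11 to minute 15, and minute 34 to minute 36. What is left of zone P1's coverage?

minute 26 to minute 34, minute 36 to minute 43, minute 47 to minute 59

Merge the first list: minute 23 to minute 43, minute 47 to minute 59.
Merge the second list: minute 7 to minute 26, minute 34 to minute 36.
minute 23 to minute 43 \ B = minute 26 to minute 34, minute 36 to minute 43.
minute 47 to minute 59: nothing removed.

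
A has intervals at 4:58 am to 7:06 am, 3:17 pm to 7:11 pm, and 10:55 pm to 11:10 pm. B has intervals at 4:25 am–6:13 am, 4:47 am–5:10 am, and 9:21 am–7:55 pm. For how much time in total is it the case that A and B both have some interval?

5 h 9 min

B, merged: 4:25 am–6:13 am, 9:21 am–7:55 pm.
A ∩ B = 4:58 am–6:13 am, 3:17 pm–7:11 pm.
Total: 1 h 15 min + 3 h 54 min = 5 h 9 min.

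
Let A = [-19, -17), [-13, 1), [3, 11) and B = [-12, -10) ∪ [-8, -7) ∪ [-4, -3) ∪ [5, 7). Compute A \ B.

[-19, -17) ∪ [-13, -12) ∪ [-10, -8) ∪ [-7, -4) ∪ [-3, 1) ∪ [3, 5) ∪ [7, 11)

[-19, -17): nothing removed.
[-13, 1) \ B = [-13, -12), [-10, -8), [-7, -4), [-3, 1).
[3, 11) \ B = [3, 5), [7, 11).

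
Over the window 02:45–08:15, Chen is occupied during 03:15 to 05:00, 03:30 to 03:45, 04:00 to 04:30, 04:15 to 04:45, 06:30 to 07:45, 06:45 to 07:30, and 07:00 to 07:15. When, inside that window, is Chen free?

02:45–03:15, 05:00–06:30, 07:45–08:15

After merging, the occupied span is 03:15–05:00, 06:30–07:45.
Complement within 02:45–08:15: 02:45–03:15, 05:00–06:30, 07:45–08:15.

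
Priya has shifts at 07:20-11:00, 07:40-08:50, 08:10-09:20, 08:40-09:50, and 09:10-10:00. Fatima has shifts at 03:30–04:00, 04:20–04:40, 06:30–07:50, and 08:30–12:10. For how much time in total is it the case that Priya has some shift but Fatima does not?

40 min

First set merges to 07:20-11:00.
A \ B = 07:50-08:30.
Total: 40 min.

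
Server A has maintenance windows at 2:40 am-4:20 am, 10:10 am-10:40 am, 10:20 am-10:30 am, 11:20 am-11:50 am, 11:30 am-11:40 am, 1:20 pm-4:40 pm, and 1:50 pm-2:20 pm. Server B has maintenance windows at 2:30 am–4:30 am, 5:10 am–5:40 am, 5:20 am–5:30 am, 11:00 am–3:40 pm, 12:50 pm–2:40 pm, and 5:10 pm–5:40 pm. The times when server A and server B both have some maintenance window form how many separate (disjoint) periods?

3

First set merges to 2:40 am–4:20 am, 10:10 am–10:40 am, 11:20 am–11:50 am, 1:20 pm–4:40 pm.
Second set merges to 2:30 am–4:30 am, 5:10 am–5:40 am, 11:00 am–3:40 pm, 5:10 pm–5:40 pm.
A ∩ B = 2:40 am–4:20 am, 11:20 am–11:50 am, 1:20 pm–3:40 pm.
That is 3 disjoint pieces.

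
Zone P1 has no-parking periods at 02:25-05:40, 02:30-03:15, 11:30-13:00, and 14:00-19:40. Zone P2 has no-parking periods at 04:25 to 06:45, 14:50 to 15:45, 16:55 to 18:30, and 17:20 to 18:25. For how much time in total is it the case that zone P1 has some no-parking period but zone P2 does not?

First set merges to 02:25-05:40, 11:30-13:00, 14:00-19:40.
Second set merges to 04:25-06:45, 14:50-15:45, 16:55-18:30.
A \ B = 02:25-04:25, 11:30-13:00, 14:00-14:50, 15:45-16:55, 18:30-19:40.
Total: 2 h + 1 h 30 min + 50 min + 1 h 10 min + 1 h 10 min = 6 h 40 min.

6 h 40 min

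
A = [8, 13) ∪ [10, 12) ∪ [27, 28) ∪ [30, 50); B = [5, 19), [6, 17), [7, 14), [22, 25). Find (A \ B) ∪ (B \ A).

[5, 8) ∪ [13, 19) ∪ [22, 25) ∪ [27, 28) ∪ [30, 50)

A, merged: [8, 13), [27, 28), [30, 50).
B, merged: [5, 19), [22, 25).
Only in the first: [27, 28), [30, 50).
Only in the second: [5, 8), [13, 19), [22, 25).
Together these are the periods covered by exactly one.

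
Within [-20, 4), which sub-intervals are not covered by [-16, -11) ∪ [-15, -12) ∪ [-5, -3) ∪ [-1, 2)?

[-20, -16) ∪ [-11, -5) ∪ [-3, -1) ∪ [2, 4)

Covered (merged): [-16, -11), [-5, -3), [-1, 2).
Complement within [-20, 4): [-20, -16), [-11, -5), [-3, -1), [2, 4).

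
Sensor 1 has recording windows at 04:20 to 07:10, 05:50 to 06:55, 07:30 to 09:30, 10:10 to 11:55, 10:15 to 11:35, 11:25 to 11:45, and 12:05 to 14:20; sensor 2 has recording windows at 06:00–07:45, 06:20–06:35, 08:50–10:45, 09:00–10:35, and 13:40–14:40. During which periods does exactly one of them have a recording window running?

Merge the first list: 04:20–07:10, 07:30–09:30, 10:10–11:55, 12:05–14:20.
Merge the second list: 06:00–07:45, 08:50–10:45, 13:40–14:40.
A \ B = 04:20–06:00, 07:45–08:50, 10:45–11:55, 12:05–13:40.
B \ A = 07:10–07:30, 09:30–10:10, 14:20–14:40.
Union of the two gives the symmetric difference.

04:20–06:00, 07:10–07:30, 07:45–08:50, 09:30–10:10, 10:45–11:55, 12:05–13:40, 14:20–14:40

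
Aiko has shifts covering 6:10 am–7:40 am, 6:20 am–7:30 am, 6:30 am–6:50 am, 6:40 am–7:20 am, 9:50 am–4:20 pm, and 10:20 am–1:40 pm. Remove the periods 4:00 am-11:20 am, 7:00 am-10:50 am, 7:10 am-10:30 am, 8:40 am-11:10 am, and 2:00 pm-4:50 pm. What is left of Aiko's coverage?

11:20 am–2:00 pm

Merge the first list: 6:10 am–7:40 am, 9:50 am–4:20 pm.
Merge the second list: 4:00 am–11:20 am, 2:00 pm–4:50 pm.
6:10 am–7:40 am: fully covered by B → removed.
9:50 am–4:20 pm minus B → 11:20 am–2:00 pm.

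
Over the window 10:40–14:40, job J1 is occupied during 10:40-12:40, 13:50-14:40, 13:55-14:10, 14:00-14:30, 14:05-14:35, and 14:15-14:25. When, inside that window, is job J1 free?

12:40–13:50

The merged coverage is 10:40–12:40, 13:50–14:40.
Gaps within 10:40–14:40: 12:40–13:50.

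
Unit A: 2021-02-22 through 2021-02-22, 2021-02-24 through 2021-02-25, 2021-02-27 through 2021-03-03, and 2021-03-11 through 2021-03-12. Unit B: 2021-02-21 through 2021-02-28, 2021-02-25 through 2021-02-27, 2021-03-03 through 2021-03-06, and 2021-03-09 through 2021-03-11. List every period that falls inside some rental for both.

B, merged: 2021-02-21 through 2021-02-28, 2021-03-03 through 2021-03-06, 2021-03-09 through 2021-03-11.
2021-02-22 through 2021-02-22 overlaps B on 2021-02-22 through 2021-02-22.
2021-02-24 through 2021-02-25 overlaps B on 2021-02-24 through 2021-02-25.
2021-02-27 through 2021-03-03 overlaps B on 2021-02-27 through 2021-02-28, 2021-03-03 through 2021-03-03.
2021-03-11 through 2021-03-12 overlaps B on 2021-03-11 through 2021-03-11.

2021-02-22 through 2021-02-22, 2021-02-24 through 2021-02-25, 2021-02-27 through 2021-02-28, 2021-03-03 through 2021-03-03, 2021-03-11 through 2021-03-11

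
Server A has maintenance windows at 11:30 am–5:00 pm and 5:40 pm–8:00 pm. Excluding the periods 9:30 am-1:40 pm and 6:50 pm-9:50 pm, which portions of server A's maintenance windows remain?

11:30 am-5:00 pm minus B → 1:40 pm-5:00 pm.
5:40 pm-8:00 pm minus B → 5:40 pm-6:50 pm.

1:40 pm-5:00 pm, 5:40 pm-6:50 pm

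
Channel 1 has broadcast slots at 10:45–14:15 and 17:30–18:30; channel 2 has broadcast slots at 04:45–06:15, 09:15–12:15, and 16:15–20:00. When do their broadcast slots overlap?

10:45–14:15 overlaps B on 10:45–12:15.
17:30–18:30 overlaps B on 17:30–18:30.

10:45–12:15, 17:30–18:30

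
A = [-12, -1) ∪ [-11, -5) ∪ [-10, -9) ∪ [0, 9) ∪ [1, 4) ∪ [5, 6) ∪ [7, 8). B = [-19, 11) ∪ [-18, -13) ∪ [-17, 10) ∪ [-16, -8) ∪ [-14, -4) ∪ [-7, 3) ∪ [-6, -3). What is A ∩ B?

[-12, -1) ∪ [0, 9)

Merge the first list: [-12, -1), [0, 9).
Merge the second list: [-19, 11).
[-12, -1) overlaps B on [-12, -1).
[0, 9) overlaps B on [0, 9).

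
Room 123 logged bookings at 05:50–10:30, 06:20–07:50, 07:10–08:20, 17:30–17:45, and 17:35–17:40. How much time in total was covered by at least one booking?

4 h 55 min

Merged: 05:50–10:30, 17:30–17:45.
Lengths: 4 h 40 min + 15 min = 4 h 55 min.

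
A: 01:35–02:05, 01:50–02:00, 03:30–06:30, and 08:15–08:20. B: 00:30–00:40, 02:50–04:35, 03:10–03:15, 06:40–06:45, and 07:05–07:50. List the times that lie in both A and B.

First set merges to 01:35-02:05, 03:30-06:30, 08:15-08:20.
Second set merges to 00:30-00:40, 02:50-04:35, 06:40-06:45, 07:05-07:50.
01:35-02:05 meets no B interval.
03:30-06:30 ∩ B → 03:30-04:35.
08:15-08:20 meets no B interval.

03:30-04:35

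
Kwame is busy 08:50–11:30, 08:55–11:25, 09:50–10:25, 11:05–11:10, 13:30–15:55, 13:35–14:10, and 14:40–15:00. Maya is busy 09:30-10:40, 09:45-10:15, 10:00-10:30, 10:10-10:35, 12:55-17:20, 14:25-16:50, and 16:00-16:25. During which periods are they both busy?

First set merges to 08:50–11:30, 13:30–15:55.
Second set merges to 09:30–10:40, 12:55–17:20.
08:50–11:30 meets the second set on 09:30–10:40.
13:30–15:55 meets the second set on 13:30–15:55.

09:30–10:40, 13:30–15:55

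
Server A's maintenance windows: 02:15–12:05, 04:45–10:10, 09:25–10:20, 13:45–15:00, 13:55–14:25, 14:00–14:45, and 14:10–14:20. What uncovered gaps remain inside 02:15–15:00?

Covered (merged): 02:15–12:05, 13:45–15:00.
Complement within 02:15–15:00: 12:05–13:45.

12:05–13:45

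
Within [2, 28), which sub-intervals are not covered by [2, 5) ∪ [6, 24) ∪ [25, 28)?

[5, 6) ∪ [24, 25)

The merged coverage is [2, 5), [6, 24), [25, 28).
Gaps within [2, 28): [5, 6), [24, 25).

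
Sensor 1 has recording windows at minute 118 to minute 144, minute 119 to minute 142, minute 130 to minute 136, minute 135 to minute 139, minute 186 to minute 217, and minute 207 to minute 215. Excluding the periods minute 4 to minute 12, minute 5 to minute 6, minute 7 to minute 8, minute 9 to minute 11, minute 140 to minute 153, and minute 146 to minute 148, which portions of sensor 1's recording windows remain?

First set merges to minute 118 to minute 144, minute 186 to minute 217.
Second set merges to minute 4 to minute 12, minute 140 to minute 153.
minute 118 to minute 144 minus B → minute 118 to minute 140.
minute 186 to minute 217: no B overlap → unchanged.

minute 118 to minute 140, minute 186 to minute 217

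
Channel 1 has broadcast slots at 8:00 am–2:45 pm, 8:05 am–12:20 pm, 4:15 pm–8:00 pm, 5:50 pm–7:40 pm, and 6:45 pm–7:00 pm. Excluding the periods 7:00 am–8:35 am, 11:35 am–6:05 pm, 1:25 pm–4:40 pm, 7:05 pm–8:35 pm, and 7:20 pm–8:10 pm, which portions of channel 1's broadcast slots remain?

8:35 am-11:35 am, 6:05 pm-7:05 pm

A, merged: 8:00 am-2:45 pm, 4:15 pm-8:00 pm.
B, merged: 7:00 am-8:35 am, 11:35 am-6:05 pm, 7:05 pm-8:35 pm.
8:00 am-2:45 pm with B removed leaves 8:35 am-11:35 am.
4:15 pm-8:00 pm with B removed leaves 6:05 pm-7:05 pm.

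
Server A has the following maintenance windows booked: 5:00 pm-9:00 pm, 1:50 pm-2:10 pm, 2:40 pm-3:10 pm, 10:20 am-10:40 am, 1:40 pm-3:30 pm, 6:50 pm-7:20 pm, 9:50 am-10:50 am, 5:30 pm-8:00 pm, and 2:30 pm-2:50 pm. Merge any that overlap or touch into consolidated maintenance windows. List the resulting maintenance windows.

9:50 am–10:50 am, 1:40 pm–3:30 pm, 5:00 pm–9:00 pm

Sort by start: 9:50 am–10:50 am, 10:20 am–10:40 am, 1:40 pm–3:30 pm, 1:50 pm–2:10 pm, 2:30 pm–2:50 pm, 2:40 pm–3:10 pm, 5:00 pm–9:00 pm, 5:30 pm–8:00 pm, 6:50 pm–7:20 pm.
10:20 am–10:40 am overlaps/touches 9:50 am–10:50 am → extend to 9:50 am–10:50 am.
1:40 pm–3:30 pm is disjoint → start new block.
1:50 pm–2:10 pm overlaps/touches 1:40 pm–3:30 pm → extend to 1:40 pm–3:30 pm.
2:30 pm–2:50 pm overlaps/touches 1:40 pm–3:30 pm → extend to 1:40 pm–3:30 pm.
2:40 pm–3:10 pm overlaps/touches 1:40 pm–3:30 pm → extend to 1:40 pm–3:30 pm.
5:00 pm–9:00 pm is disjoint → start new block.
5:30 pm–8:00 pm overlaps/touches 5:00 pm–9:00 pm → extend to 5:00 pm–9:00 pm.
6:50 pm–7:20 pm overlaps/touches 5:00 pm–9:00 pm → extend to 5:00 pm–9:00 pm.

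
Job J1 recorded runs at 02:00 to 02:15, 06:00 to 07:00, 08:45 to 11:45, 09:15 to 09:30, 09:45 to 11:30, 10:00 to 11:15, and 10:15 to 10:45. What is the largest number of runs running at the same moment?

Sweep endpoints in order; track running count of active intervals.
Peak of 4 reached at 10:15.

4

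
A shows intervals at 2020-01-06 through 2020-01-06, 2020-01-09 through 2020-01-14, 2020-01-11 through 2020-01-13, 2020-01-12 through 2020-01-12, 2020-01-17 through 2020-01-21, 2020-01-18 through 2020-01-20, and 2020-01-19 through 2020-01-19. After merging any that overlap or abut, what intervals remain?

2020-01-06 through 2020-01-06, 2020-01-09 through 2020-01-14, 2020-01-17 through 2020-01-21

2020-01-09 through 2020-01-14 is disjoint → start new block.
2020-01-11 through 2020-01-13 overlaps/touches 2020-01-09 through 2020-01-14 → extend to 2020-01-09 through 2020-01-14.
2020-01-12 through 2020-01-12 overlaps/touches 2020-01-09 through 2020-01-14 → extend to 2020-01-09 through 2020-01-14.
2020-01-17 through 2020-01-21 is disjoint → start new block.
2020-01-18 through 2020-01-20 overlaps/touches 2020-01-17 through 2020-01-21 → extend to 2020-01-17 through 2020-01-21.
2020-01-19 through 2020-01-19 overlaps/touches 2020-01-17 through 2020-01-21 → extend to 2020-01-17 through 2020-01-21.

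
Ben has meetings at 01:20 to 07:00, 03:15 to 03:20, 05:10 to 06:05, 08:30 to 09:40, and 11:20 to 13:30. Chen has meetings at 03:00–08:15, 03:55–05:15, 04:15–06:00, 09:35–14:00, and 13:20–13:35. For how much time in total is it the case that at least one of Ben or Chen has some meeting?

12 h 25 min

A, merged: 01:20–07:00, 08:30–09:40, 11:20–13:30.
B, merged: 03:00–08:15, 09:35–14:00.
A ∪ B = 01:20–08:15, 08:30–14:00.
Total: 6 h 55 min + 5 h 30 min = 12 h 25 min.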